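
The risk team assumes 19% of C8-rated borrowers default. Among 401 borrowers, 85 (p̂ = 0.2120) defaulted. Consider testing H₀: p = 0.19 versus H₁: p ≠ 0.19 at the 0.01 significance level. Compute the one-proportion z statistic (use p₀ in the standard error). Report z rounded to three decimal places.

z = 1.121

p̂ = 85/401 = 0.21197.
Under H₀, SE = √(0.19·0.81/401) = √(0.000383791) = 0.01959.
z = (0.21197 − 0.19)/0.01959 = 0.02197/0.01959 = 1.121.
p-value = 2·P(Z > 1.121) ≈ 0.2621; since p > α = 0.01, fail to reject H₀.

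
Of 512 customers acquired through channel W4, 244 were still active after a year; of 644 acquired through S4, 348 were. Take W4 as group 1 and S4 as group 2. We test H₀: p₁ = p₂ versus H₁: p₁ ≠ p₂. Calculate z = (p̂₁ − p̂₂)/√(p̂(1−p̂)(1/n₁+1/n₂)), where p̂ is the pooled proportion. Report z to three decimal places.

p̂₁ = 244/512 ≈ 0.47656, p̂₂ = 348/644 ≈ 0.54037.
Pooled p̂ = (244+348)/(512+644) = 592/1156 = 0.51211.
SE = √(p̂(1−p̂)(1/n₁+1/n₂)) = √(0.51211·0.48789·0.00350592) = √(0.000875966) = 0.02960.
z = (0.47656 − 0.54037)/0.02960 = -0.06381/0.02960 = -2.156.
Two-sided p-value ≈ 2·Φ(−2.156) = 0.0311.

z = -2.156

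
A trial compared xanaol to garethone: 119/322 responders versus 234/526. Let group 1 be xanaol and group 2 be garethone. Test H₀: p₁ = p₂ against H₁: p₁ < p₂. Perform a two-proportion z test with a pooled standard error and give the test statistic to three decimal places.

p̂₁ = 119/322 = 0.36957, p̂₂ = 234/526 = 0.44487.
Pooled p̂ = (119+234)/(322+526) = 353/848 = 0.41627.
SE = √(p̂(1−p̂)(1/n₁+1/n₂)) = √(0.41627·0.58373·0.00500673) = √(0.00121658) = 0.03488.
z = (0.36957 − 0.44487)/0.03488 = -0.07530/0.03488 = -2.159.
p-value = P(Z < -2.159) ≈ 0.0154.

z = -2.159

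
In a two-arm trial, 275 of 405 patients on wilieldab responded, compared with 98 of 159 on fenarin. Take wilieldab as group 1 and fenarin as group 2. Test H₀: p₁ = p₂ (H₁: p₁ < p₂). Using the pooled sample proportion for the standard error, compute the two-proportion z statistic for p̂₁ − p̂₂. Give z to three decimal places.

z = 1.415

p̂₁ = 275/405 = 0.67901, p̂₂ = 98/159 = 0.61635.
Pooled p̂ = (275+98)/(405+159) = 373/564 = 0.66135.
SE = √(0.223967 × 0.00875844) = 0.04429.
z = (0.67901 − 0.61635)/0.04429 = 0.06266/0.04429 = 1.415.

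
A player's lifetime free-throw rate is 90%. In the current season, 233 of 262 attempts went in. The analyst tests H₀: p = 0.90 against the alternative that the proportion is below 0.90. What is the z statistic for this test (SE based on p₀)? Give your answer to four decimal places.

p̂ = 233/262 ≈ 0.889313.
Under H₀, SE = √(0.9·0.1/262) = √(0.000343511) = 0.018534.
z = (0.889313 − 0.9)/0.018534 = -0.010687/0.018534 = -0.5766.
p-value = P(Z < -0.577) ≈ 0.2821.

z = -0.5766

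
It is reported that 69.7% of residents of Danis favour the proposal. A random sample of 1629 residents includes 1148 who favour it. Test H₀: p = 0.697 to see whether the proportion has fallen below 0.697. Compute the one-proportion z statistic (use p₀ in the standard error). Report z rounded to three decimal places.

p̂ = 1148/1629 ≈ 0.70473.
SE = √(p₀(1−p₀)/n) = √(0.21119/1629) = 0.01139.
z = (0.70473 − 0.697)/0.01139 = 0.00773/0.01139 = 0.679.
p-value = P(Z < 0.679) ≈ 0.7513.

z = 0.679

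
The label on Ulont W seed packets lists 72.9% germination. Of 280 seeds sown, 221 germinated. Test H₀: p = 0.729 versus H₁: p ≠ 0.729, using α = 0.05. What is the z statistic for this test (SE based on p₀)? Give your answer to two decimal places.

z = 2.27

p̂ = 221/280 = 0.7893.
Under H₀, SE = √(0.729·0.271/280) = √(0.000705568) = 0.0266.
z = (0.7893 − 0.729)/0.0266 = 0.0603/0.0266 = 2.27.
Two-sided p-value ≈ 2·Φ(−2.270) = 0.0232; since p < α = 0.05, reject H₀.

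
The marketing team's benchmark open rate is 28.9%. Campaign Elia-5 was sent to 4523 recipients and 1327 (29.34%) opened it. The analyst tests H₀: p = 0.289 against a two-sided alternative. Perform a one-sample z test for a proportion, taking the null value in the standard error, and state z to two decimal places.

z = 0.65

p̂ = 1327/4523 = 0.29339.
SE = √(p₀(1−p₀)/n) = √(0.20548/4523) = 0.00674.
z = (0.29339 − 0.289)/0.00674 = 0.00439/0.00674 = 0.65.
Two-sided p-value ≈ 2·Φ(−0.651) = 0.5149.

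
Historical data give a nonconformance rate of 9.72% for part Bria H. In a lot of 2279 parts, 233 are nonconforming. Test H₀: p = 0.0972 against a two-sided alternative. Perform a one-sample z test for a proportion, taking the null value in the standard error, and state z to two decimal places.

z = 0.81

p̂ = 233/2279 = 0.1022.
SE = √(p₀(1−p₀)/n) = √(0.087752/2279) = 0.0062.
z = (0.1022 − 0.0972)/0.0062 = 0.0050/0.0062 = 0.81.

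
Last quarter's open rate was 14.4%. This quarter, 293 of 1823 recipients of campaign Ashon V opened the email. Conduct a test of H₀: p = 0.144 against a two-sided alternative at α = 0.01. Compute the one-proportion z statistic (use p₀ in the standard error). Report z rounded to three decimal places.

p̂ = 293/1823 = 0.16072.
SE = √(p₀(1−p₀)/n) = √(0.12326/1823) = 0.00822.
z = (0.16072 − 0.144)/0.00822 = 0.01672/0.00822 = 2.034.
p-value = 2·P(Z > 2.034) ≈ 0.0420; since p > α = 0.01, fail to reject H₀.

z = 2.034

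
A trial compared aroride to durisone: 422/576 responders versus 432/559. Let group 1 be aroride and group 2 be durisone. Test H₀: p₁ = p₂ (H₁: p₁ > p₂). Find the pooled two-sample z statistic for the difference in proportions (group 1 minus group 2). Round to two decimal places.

z = -1.57

p̂₁ = 422/576 ≈ 0.7326, p̂₂ = 432/559 ≈ 0.7728.
Pooled p̂ = (422+432)/(576+559) = 854/1135 = 0.7524.
SE = √(0.186283 × 0.00352502) = 0.0256.
z = (0.7326 − 0.7728)/0.0256 = -0.0402/0.0256 = -1.57.
p-value = P(Z > -1.568) ≈ 0.9415.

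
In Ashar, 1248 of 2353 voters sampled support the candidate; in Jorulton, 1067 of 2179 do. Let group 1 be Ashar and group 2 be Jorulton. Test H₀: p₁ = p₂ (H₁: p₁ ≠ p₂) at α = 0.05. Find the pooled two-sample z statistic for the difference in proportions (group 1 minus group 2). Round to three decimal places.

p̂₁ = 1248/2353 = 0.530387, p̂₂ = 1067/2179 = 0.489674.
Pooled p̂ = (1248+1067)/(2353+2179) = 2315/4532 = 0.510812.
SE = √(p̂(1−p̂)(1/n₁+1/n₂)) = √(0.510812·0.489188·0.000883915) = √(0.000220876) = 0.014862.
z = (0.530387 − 0.489674)/0.014862 = 0.040713/0.014862 = 2.739.
Two-sided p-value ≈ 2·Φ(−2.739) = 0.0062; since p < α = 0.05, reject H₀.

z = 2.739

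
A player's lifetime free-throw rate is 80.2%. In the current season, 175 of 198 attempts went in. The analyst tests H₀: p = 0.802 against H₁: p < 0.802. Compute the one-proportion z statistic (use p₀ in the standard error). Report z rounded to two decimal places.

p̂ = 175/198 = 0.8838.
Under H₀, SE = √(0.802·0.198/198) = √(0.000802) = 0.0283.
z = (0.8838 − 0.802)/0.0283 = 0.0818/0.0283 = 2.89.
p-value = P(Z < 2.890) ≈ 0.9981.

z = 2.89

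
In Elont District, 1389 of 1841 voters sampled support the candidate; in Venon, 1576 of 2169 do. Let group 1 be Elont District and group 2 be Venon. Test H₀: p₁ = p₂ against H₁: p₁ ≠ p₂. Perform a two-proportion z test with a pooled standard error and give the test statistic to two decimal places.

z = 2.00

p̂₁ = 1389/1841 = 0.75448, p̂₂ = 1576/2169 = 0.72660.
Pooled p̂ = (1389+1576)/(1841+2169) = 2965/4010 = 0.73940.
SE = √(0.192687 × 0.00100423) = 0.01391.
z = (0.75448 − 0.72660)/0.01391 = 0.02788/0.01391 = 2.00.
Two-sided p-value ≈ 2·Φ(−2.004) = 0.0451.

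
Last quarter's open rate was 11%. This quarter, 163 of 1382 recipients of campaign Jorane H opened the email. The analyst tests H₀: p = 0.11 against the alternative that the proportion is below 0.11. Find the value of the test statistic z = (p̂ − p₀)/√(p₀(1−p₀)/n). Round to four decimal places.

p̂ = 163/1382 ≈ 0.1179450.
Standard error under H₀: √(0.11×0.89/1382) = 0.0084166.
z = (0.1179450 − 0.11)/0.0084166 = 0.0079450/0.0084166 = 0.9440.

z = 0.9440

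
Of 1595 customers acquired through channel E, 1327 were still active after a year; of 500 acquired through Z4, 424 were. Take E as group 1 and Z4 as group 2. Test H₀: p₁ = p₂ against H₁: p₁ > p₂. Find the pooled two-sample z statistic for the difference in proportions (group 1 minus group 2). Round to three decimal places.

p̂₁ = 1327/1595 ≈ 0.83197, p̂₂ = 424/500 ≈ 0.84800.
Pooled p̂ = (1327+424)/(1595+500) = 1751/2095 = 0.83580.
SE = √(p̂(1−p̂)(1/n₁+1/n₂)) = √(0.83580·0.16420·0.00262696) = √(0.00036052) = 0.01899.
z = (0.83197 − 0.84800)/0.01899 = -0.01603/0.01899 = -0.844.
p-value = P(Z > -0.844) ≈ 0.8007.

z = -0.844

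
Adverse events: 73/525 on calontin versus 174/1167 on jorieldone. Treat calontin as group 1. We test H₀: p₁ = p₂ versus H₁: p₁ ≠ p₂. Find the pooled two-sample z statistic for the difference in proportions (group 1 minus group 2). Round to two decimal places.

p̂₁ = 73/525 ≈ 0.1390, p̂₂ = 174/1167 ≈ 0.1491.
Pooled p̂ = (73+174)/(525+1167) = 247/1692 = 0.1460.
SE = √(0.124671 × 0.00276166) = 0.0186.
z = (0.1390 − 0.1491)/0.0186 = -0.0101/0.0186 = -0.54.

z = -0.54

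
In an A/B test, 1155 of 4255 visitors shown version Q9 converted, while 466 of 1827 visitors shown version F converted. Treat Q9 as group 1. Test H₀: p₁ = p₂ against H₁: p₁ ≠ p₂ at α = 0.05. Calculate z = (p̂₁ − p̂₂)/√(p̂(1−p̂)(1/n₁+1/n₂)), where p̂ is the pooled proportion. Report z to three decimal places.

p̂₁ = 1155/4255 = 0.27145, p̂₂ = 466/1827 = 0.25506.
Pooled p̂ = (1155+466)/(4255+1827) = 1621/6082 = 0.26652.
SE = √(p̂(1−p̂)(1/n₁+1/n₂)) = √(0.26652·0.73348·0.000782363) = √(0.000152943) = 0.01237.
z = (0.27145 − 0.25506)/0.01237 = 0.01639/0.01237 = 1.325.
Two-sided p-value ≈ 2·Φ(−1.325) = 0.1853; since p > α = 0.05, fail to reject H₀.

z = 1.325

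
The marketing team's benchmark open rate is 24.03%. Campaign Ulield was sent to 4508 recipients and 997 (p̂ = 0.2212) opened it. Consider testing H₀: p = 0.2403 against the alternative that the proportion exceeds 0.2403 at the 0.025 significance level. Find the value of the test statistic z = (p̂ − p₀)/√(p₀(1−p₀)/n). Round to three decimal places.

p̂ = 997/4508 ≈ 0.221162.
Standard error under H₀: √(0.2403×0.7597/4508) = 0.006364.
z = (0.221162 − 0.2403)/0.006364 = -0.019138/0.006364 = -3.007.
p-value = P(Z > -3.007) ≈ 0.9987, so at α = 0.025 we fail to reject H₀.

z = -3.007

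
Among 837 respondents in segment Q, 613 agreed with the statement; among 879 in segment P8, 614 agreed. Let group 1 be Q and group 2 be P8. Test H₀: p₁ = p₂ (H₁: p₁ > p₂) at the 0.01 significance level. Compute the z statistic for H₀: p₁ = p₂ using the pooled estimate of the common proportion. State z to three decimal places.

p̂₁ = 613/837 = 0.73238, p̂₂ = 614/879 = 0.69852.
Pooled p̂ = (613+614)/(837+879) = 1227/1716 = 0.71503.
SE = √(p̂(1−p̂)(1/n₁+1/n₂)) = √(0.71503·0.28497·0.0023324) = √(0.00047525) = 0.02180.
z = (0.73238 − 0.69852)/0.02180 = 0.03386/0.02180 = 1.553.
p-value = P(Z > 1.553) ≈ 0.0602. With α = 0.01, fail to reject H₀.

z = 1.553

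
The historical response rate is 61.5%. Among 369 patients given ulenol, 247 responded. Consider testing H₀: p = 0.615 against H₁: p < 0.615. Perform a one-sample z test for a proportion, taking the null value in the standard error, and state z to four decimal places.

p̂ = 247/369 = 0.6693767.
SE = √(p₀(1−p₀)/n) = √(0.23678/369) = 0.0253311.
z = (0.6693767 − 0.615)/0.0253311 = 0.0543767/0.0253311 = 2.1466.
p-value = P(Z < 2.147) ≈ 0.9841.

z = 2.1466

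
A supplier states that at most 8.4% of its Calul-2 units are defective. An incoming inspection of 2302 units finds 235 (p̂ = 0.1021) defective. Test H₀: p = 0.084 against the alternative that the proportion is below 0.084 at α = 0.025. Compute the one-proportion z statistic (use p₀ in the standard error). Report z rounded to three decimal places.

z = 3.128

p̂ = 235/2302 ≈ 0.102085.
SE = √(p₀(1−p₀)/n) = √(0.076944/2302) = 0.005781.
z = (0.102085 − 0.084)/0.005781 = 0.018085/0.005781 = 3.128.
p-value = P(Z < 3.128) ≈ 0.9991; since p > α = 0.025, fail to reject H₀.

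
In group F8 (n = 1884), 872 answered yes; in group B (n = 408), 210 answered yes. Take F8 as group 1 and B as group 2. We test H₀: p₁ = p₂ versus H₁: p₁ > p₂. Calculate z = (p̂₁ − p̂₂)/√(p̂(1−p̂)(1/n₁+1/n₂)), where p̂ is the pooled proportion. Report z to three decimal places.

z = -1.902

p̂₁ = 872/1884 = 0.46285, p̂₂ = 210/408 = 0.51471.
Pooled p̂ = (872+210)/(1884+408) = 1082/2292 = 0.47208.
SE = √(0.24922 × 0.00298177) = 0.02726.
z = (0.46285 − 0.51471)/0.02726 = -0.05186/0.02726 = -1.902.
p-value = P(Z > -1.902) ≈ 0.9714.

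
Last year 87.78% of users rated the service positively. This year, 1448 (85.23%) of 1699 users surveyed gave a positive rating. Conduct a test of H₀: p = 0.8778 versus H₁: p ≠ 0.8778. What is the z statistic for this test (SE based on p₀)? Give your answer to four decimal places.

p̂ = 1448/1699 = 0.8522660.
SE = √(p₀(1−p₀)/n) = √(0.10727/1699) = 0.0079458.
z = (0.8522660 − 0.8778)/0.0079458 = -0.0255340/0.0079458 = -3.2135.
p-value = 2·P(Z > 3.214) ≈ 0.0013.

z = -3.2135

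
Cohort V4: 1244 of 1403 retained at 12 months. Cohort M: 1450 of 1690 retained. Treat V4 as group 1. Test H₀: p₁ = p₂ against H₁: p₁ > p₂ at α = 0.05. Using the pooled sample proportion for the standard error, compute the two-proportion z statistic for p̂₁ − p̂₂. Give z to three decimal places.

p̂₁ = 1244/1403 ≈ 0.886671, p̂₂ = 1450/1690 ≈ 0.857988.
Pooled p̂ = (1244+1450)/(1403+1690) = 2694/3093 = 0.870999.
SE = √(0.11236 × 0.00130447) = 0.012107.
z = (0.886671 − 0.857988)/0.012107 = 0.028683/0.012107 = 2.369.
p-value = P(Z > 2.369) ≈ 0.0089. With α = 0.05, reject H₀.

z = 2.369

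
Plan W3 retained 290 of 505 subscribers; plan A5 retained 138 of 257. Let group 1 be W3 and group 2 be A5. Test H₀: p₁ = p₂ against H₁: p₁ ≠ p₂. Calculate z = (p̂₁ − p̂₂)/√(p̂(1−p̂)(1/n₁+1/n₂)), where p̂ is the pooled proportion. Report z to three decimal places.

p̂₁ = 290/505 ≈ 0.57426, p̂₂ = 138/257 ≈ 0.53696.
Pooled p̂ = (290+138)/(505+257) = 428/762 = 0.56168.
SE = √(p̂(1−p̂)(1/n₁+1/n₂)) = √(0.56168·0.43832·0.00587125) = √(0.00144548) = 0.03802.
z = (0.57426 − 0.53696)/0.03802 = 0.03730/0.03802 = 0.981.

z = 0.981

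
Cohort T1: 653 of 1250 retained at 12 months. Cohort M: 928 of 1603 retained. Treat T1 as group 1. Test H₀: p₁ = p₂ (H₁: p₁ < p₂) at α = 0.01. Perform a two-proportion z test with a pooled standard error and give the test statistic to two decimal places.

p̂₁ = 653/1250 ≈ 0.5224, p̂₂ = 928/1603 ≈ 0.5789.
Pooled p̂ = (653+928)/(1250+1603) = 1581/2853 = 0.5542.
SE = √(p̂(1−p̂)(1/n₁+1/n₂)) = √(0.5542·0.4458·0.00142383) = √(0.000351782) = 0.0188.
z = (0.5224 − 0.5789)/0.0188 = -0.0565/0.0188 = -3.01.
p-value = P(Z < -3.013) ≈ 0.0013, so at α = 0.01 we reject H₀.

z = -3.01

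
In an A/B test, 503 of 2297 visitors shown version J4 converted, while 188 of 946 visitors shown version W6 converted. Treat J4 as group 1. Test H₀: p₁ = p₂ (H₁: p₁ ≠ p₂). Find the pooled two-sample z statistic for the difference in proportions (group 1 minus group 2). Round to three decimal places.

z = 1.280

p̂₁ = 503/2297 = 0.21898, p̂₂ = 188/946 = 0.19873.
Pooled p̂ = (503+188)/(2297+946) = 691/3243 = 0.21307.
SE = √(p̂(1−p̂)(1/n₁+1/n₂)) = √(0.21307·0.78693·0.00149243) = √(0.000250242) = 0.01582.
z = (0.21898 − 0.19873)/0.01582 = 0.02025/0.01582 = 1.280.
Two-sided p-value ≈ 2·Φ(−1.280) = 0.2005.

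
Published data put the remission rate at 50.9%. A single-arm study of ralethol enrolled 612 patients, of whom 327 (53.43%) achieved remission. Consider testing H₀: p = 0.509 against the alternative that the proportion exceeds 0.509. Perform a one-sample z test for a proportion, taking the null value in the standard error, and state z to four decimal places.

z = 1.2527

p̂ = 327/612 ≈ 0.534314.
Under H₀, SE = √(0.509·0.491/612) = √(0.000408364) = 0.020208.
z = (0.534314 − 0.509)/0.020208 = 0.025314/0.020208 = 1.2527.
p-value = P(Z > 1.253) ≈ 0.1052.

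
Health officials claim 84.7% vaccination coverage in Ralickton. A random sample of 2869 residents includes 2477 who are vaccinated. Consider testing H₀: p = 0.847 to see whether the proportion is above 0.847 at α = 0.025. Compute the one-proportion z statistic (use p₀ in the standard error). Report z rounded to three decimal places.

p̂ = 2477/2869 = 0.863367.
SE = √(p₀(1−p₀)/n) = √(0.12959/2869) = 0.006721.
z = (0.863367 − 0.847)/0.006721 = 0.016367/0.006721 = 2.435.
p-value = P(Z > 2.435) ≈ 0.0074; since p < α = 0.025, reject H₀.

z = 2.435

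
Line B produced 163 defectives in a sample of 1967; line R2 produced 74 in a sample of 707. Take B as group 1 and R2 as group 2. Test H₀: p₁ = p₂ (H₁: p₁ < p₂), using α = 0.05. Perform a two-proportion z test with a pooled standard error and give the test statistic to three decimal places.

z = -1.749

p̂₁ = 163/1967 = 0.082867, p̂₂ = 74/707 = 0.104668.
Pooled p̂ = (163+74)/(1967+707) = 237/2674 = 0.088631.
SE = √(p̂(1−p̂)(1/n₁+1/n₂)) = √(0.088631·0.911369·0.00192282) = √(0.000155317) = 0.012463.
z = (0.082867 − 0.104668)/0.012463 = -0.021801/0.012463 = -1.749.
p-value = P(Z < -1.749) ≈ 0.0401. With α = 0.05, reject H₀.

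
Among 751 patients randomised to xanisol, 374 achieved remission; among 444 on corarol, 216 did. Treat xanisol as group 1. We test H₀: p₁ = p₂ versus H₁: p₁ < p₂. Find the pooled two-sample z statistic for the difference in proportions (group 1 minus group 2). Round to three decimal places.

p̂₁ = 374/751 ≈ 0.49800, p̂₂ = 216/444 ≈ 0.48649.
Pooled p̂ = (374+216)/(751+444) = 590/1195 = 0.49372.
SE = √(p̂(1−p̂)(1/n₁+1/n₂)) = √(0.49372·0.50628·0.00358381) = √(0.000895811) = 0.02993.
z = (0.49800 − 0.48649)/0.02993 = 0.01151/0.02993 = 0.385.
p-value = P(Z < 0.385) ≈ 0.6498.

z = 0.385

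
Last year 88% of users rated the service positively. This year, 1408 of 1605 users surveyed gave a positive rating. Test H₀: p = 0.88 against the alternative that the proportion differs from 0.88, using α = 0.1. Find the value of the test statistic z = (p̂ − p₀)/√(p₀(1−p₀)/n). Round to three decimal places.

p̂ = 1408/1605 = 0.87726.
SE = √(p₀(1−p₀)/n) = √(0.1056/1605) = 0.00811.
z = (0.87726 − 0.88)/0.00811 = -0.00274/0.00811 = -0.338.
Two-sided p-value ≈ 2·Φ(−0.338) = 0.7354; since p > α = 0.1, fail to reject H₀.

z = -0.338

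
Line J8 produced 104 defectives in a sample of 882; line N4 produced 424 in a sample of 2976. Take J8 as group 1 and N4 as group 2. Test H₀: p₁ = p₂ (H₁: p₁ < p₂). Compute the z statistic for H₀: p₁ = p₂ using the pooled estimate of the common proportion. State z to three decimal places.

z = -1.864

p̂₁ = 104/882 ≈ 0.117914, p̂₂ = 424/2976 ≈ 0.142473.
Pooled p̂ = (104+424)/(882+2976) = 528/3858 = 0.136858.
SE = √(p̂(1−p̂)(1/n₁+1/n₂)) = √(0.136858·0.863142·0.00146981) = √(0.000173626) = 0.013177.
z = (0.117914 − 0.142473)/0.013177 = -0.024559/0.013177 = -1.864.
p-value = P(Z < -1.864) ≈ 0.0312.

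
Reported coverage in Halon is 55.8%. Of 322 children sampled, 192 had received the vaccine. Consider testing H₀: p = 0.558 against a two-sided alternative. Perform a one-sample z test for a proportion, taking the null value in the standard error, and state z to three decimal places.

z = 1.383

p̂ = 192/322 ≈ 0.59627.
Standard error under H₀: √(0.558×0.442/322) = 0.02768.
z = (0.59627 − 0.558)/0.02768 = 0.03827/0.02768 = 1.383.
p-value = 2·P(Z > 1.383) ≈ 0.1667.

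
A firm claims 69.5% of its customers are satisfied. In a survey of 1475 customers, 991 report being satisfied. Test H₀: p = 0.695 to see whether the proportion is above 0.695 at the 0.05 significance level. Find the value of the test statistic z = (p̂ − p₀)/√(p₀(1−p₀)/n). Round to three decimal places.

p̂ = 991/1475 = 0.67186.
SE = √(p₀(1−p₀)/n) = √(0.21198/1475) = 0.01199.
z = (0.67186 − 0.695)/0.01199 = -0.02314/0.01199 = -1.930.
p-value = P(Z > -1.930) ≈ 0.9732. With α = 0.05, fail to reject H₀.

z = -1.930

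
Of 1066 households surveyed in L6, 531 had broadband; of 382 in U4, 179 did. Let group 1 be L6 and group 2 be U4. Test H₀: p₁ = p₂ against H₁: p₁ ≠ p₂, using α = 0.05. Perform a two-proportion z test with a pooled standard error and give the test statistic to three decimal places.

p̂₁ = 531/1066 ≈ 0.49812, p̂₂ = 179/382 ≈ 0.46859.
Pooled p̂ = (531+179)/(1066+382) = 710/1448 = 0.49033.
SE = √(p̂(1−p̂)(1/n₁+1/n₂)) = √(0.49033·0.50967·0.00355589) = √(0.000888639) = 0.02981.
z = (0.49812 − 0.46859)/0.02981 = 0.02953/0.02981 = 0.991.
p-value = 2·P(Z > 0.991) ≈ 0.3218; since p > α = 0.05, fail to reject H₀.

z = 0.991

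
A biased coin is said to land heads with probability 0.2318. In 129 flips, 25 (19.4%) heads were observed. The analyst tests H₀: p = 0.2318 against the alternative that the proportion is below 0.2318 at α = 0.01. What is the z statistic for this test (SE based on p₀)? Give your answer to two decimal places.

z = -1.02

p̂ = 25/129 = 0.1938.
Standard error under H₀: √(0.2318×0.7682/129) = 0.0372.
z = (0.1938 − 0.2318)/0.0372 = -0.0380/0.0372 = -1.02.
p-value = P(Z < -1.023) ≈ 0.1532, so at α = 0.01 we fail to reject H₀.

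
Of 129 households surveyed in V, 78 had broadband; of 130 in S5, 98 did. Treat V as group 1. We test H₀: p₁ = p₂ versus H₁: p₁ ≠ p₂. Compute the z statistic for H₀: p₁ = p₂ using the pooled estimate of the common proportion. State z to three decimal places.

z = -2.573

p̂₁ = 78/129 = 0.60465, p̂₂ = 98/130 = 0.75385.
Pooled p̂ = (78+98)/(129+130) = 176/259 = 0.67954.
SE = √(0.217767 × 0.0154442) = 0.05799.
z = (0.60465 − 0.75385)/0.05799 = -0.14920/0.05799 = -2.573.
Two-sided p-value ≈ 2·Φ(−2.573) = 0.0101.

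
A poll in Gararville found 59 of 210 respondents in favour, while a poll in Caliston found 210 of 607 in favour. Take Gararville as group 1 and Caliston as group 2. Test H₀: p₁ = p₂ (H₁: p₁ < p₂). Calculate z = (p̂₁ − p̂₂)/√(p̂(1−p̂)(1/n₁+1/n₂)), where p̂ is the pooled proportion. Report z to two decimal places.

p̂₁ = 59/210 ≈ 0.2810, p̂₂ = 210/607 ≈ 0.3460.
Pooled p̂ = (59+210)/(210+607) = 269/817 = 0.3293.
SE = √(0.220846 × 0.00640935) = 0.0376.
z = (0.2810 − 0.3460)/0.0376 = -0.0650/0.0376 = -1.73.

z = -1.73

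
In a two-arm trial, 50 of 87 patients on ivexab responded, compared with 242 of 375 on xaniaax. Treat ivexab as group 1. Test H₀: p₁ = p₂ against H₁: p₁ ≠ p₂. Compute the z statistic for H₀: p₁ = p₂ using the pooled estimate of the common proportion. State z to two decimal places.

z = -1.23

p̂₁ = 50/87 ≈ 0.5747, p̂₂ = 242/375 ≈ 0.6453.
Pooled p̂ = (50+242)/(87+375) = 292/462 = 0.6320.
SE = √(p̂(1−p̂)(1/n₁+1/n₂)) = √(0.6320·0.3680·0.0141609) = √(0.00329336) = 0.0574.
z = (0.5747 − 0.6453)/0.0574 = -0.0706/0.0574 = -1.23.
Two-sided p-value ≈ 2·Φ(−1.231) = 0.2185.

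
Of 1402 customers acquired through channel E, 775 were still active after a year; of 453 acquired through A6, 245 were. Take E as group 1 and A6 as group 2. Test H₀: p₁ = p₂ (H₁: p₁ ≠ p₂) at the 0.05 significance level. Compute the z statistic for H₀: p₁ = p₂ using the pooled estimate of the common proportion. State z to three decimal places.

p̂₁ = 775/1402 ≈ 0.55278, p̂₂ = 245/453 ≈ 0.54084.
Pooled p̂ = (775+245)/(1402+453) = 1020/1855 = 0.54987.
SE = √(0.247513 × 0.00292077) = 0.02689.
z = (0.55278 − 0.54084)/0.02689 = 0.01194/0.02689 = 0.444.
Two-sided p-value ≈ 2·Φ(−0.444) = 0.6569, so at α = 0.05 we fail to reject H₀.

z = 0.444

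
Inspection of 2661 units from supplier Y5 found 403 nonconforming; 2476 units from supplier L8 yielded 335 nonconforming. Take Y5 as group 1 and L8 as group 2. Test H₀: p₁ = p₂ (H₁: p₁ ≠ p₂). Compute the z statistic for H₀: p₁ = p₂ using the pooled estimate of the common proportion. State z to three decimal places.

p̂₁ = 403/2661 ≈ 0.151447, p̂₂ = 335/2476 ≈ 0.135299.
Pooled p̂ = (403+335)/(2661+2476) = 738/5137 = 0.143664.
SE = √(p̂(1−p̂)(1/n₁+1/n₂)) = √(0.143664·0.856336·0.000779676) = √(9.59191e-05) = 0.009794.
z = (0.151447 − 0.135299)/0.009794 = 0.016148/0.009794 = 1.649.

z = 1.649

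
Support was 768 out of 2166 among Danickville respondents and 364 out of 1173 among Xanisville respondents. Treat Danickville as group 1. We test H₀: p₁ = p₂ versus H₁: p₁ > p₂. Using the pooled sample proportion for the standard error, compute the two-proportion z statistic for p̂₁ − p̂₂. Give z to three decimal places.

p̂₁ = 768/2166 ≈ 0.35457, p̂₂ = 364/1173 ≈ 0.31032.
Pooled p̂ = (768+364)/(2166+1173) = 1132/3339 = 0.33902.
SE = √(p̂(1−p̂)(1/n₁+1/n₂)) = √(0.33902·0.66098·0.0013142) = √(0.000294494) = 0.01716.
z = (0.35457 − 0.31032)/0.01716 = 0.04425/0.01716 = 2.579.
p-value = P(Z > 2.579) ≈ 0.0050.

z = 2.579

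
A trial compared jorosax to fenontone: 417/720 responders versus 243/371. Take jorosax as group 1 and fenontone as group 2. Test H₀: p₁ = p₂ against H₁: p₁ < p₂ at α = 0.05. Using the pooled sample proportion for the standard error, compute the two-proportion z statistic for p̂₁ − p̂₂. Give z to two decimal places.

p̂₁ = 417/720 = 0.5792, p̂₂ = 243/371 = 0.6550.
Pooled p̂ = (417+243)/(720+371) = 660/1091 = 0.6049.
SE = √(0.238986 × 0.00408431) = 0.0312.
z = (0.5792 − 0.6550)/0.0312 = -0.0758/0.0312 = -2.43.
p-value = P(Z < -2.427) ≈ 0.0076, so at α = 0.05 we reject H₀.

z = -2.43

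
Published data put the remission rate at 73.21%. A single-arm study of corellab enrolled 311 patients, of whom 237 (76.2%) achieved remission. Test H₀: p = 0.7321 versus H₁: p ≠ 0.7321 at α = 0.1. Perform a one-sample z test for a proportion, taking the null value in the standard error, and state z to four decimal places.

p̂ = 237/311 ≈ 0.762058.
Standard error under H₀: √(0.7321×0.2679/311) = 0.025113.
z = (0.762058 − 0.7321)/0.025113 = 0.029958/0.025113 = 1.1929.
p-value = 2·P(Z > 1.193) ≈ 0.2329; since p > α = 0.1, fail to reject H₀.

z = 1.1929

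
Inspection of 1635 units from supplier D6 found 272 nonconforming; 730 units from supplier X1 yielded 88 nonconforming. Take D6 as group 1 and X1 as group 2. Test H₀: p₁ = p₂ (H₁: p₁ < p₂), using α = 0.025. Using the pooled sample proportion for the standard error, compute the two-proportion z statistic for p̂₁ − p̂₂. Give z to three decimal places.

p̂₁ = 272/1635 = 0.16636, p̂₂ = 88/730 = 0.12055.
Pooled p̂ = (272+88)/(1635+730) = 360/2365 = 0.15222.
SE = √(p̂(1−p̂)(1/n₁+1/n₂)) = √(0.15222·0.84778·0.00198148) = √(0.000255708) = 0.01599.
z = (0.16636 − 0.12055)/0.01599 = 0.04581/0.01599 = 2.865.
p-value = P(Z < 2.865) ≈ 0.9979. With α = 0.025, fail to reject H₀.

z = 2.865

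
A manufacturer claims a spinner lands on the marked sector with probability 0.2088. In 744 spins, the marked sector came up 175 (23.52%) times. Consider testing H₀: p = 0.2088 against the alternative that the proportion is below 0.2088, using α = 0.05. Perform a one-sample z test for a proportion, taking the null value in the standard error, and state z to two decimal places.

p̂ = 175/744 ≈ 0.2352.
Under H₀, SE = √(0.2088·0.7912/744) = √(0.000222046) = 0.0149.
z = (0.2352 − 0.2088)/0.0149 = 0.0264/0.0149 = 1.77.
p-value = P(Z < 1.773) ≈ 0.9619, so at α = 0.05 we fail to reject H₀.

z = 1.77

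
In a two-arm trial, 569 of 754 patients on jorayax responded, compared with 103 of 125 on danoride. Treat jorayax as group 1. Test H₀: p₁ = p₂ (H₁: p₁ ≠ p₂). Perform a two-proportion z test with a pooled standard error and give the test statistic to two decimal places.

p̂₁ = 569/754 = 0.7546, p̂₂ = 103/125 = 0.8240.
Pooled p̂ = (569+103)/(754+125) = 672/879 = 0.7645.
SE = √(0.180037 × 0.00932626) = 0.0410.
z = (0.7546 − 0.8240)/0.0410 = -0.0694/0.0410 = -1.69.
p-value = 2·P(Z > 1.693) ≈ 0.0905.

z = -1.69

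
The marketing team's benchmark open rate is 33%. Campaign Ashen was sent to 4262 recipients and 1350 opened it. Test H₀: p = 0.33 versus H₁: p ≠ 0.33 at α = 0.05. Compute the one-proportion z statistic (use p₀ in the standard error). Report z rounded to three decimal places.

p̂ = 1350/4262 ≈ 0.316753.
Standard error under H₀: √(0.33×0.67/4262) = 0.007203.
z = (0.316753 − 0.33)/0.007203 = -0.013247/0.007203 = -1.839.
Two-sided p-value ≈ 2·Φ(−1.839) = 0.0659. With α = 0.05, fail to reject H₀.

z = -1.839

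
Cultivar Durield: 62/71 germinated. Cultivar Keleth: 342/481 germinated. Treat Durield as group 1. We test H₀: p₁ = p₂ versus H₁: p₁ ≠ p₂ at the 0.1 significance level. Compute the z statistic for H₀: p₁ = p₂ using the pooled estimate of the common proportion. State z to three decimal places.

p̂₁ = 62/71 ≈ 0.87324, p̂₂ = 342/481 ≈ 0.71102.
Pooled p̂ = (62+342)/(71+481) = 404/552 = 0.73188.
SE = √(0.19623 × 0.0161635) = 0.05632.
z = (0.87324 − 0.71102)/0.05632 = 0.16222/0.05632 = 2.880.
p-value = 2·P(Z > 2.880) ≈ 0.0040; since p < α = 0.1, reject H₀.

z = 2.880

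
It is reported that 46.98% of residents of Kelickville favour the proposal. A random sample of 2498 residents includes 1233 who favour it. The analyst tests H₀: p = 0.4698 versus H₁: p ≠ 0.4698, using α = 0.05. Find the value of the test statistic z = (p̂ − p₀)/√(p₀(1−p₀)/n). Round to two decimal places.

z = 2.38

p̂ = 1233/2498 = 0.4936.
SE = √(p₀(1−p₀)/n) = √(0.24909/2498) = 0.0100.
z = (0.4936 − 0.4698)/0.0100 = 0.0238/0.0100 = 2.38.
Two-sided p-value ≈ 2·Φ(−2.383) = 0.0172. With α = 0.05, reject H₀.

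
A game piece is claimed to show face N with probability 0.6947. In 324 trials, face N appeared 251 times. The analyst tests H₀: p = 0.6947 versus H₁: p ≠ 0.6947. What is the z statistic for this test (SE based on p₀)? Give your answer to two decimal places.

p̂ = 251/324 ≈ 0.77469.
Under H₀, SE = √(0.6947·0.3053/324) = √(0.000654605) = 0.02559.
z = (0.77469 − 0.6947)/0.02559 = 0.07999/0.02559 = 3.13.
Two-sided p-value ≈ 2·Φ(−3.126) = 0.0018.

z = 3.13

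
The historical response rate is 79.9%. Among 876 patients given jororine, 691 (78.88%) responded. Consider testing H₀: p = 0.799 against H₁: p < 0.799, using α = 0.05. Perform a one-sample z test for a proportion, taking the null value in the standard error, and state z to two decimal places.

z = -0.75

p̂ = 691/876 = 0.78881.
SE = √(p₀(1−p₀)/n) = √(0.1606/876) = 0.01354.
z = (0.78881 − 0.799)/0.01354 = -0.01019/0.01354 = -0.75.
p-value = P(Z < -0.752) ≈ 0.2259, so at α = 0.05 we fail to reject H₀.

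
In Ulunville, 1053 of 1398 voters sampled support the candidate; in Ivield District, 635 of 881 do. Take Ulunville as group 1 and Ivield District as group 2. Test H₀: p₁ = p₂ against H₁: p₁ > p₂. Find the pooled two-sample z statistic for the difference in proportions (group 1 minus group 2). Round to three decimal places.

p̂₁ = 1053/1398 ≈ 0.75322, p̂₂ = 635/881 ≈ 0.72077.
Pooled p̂ = (1053+635)/(1398+881) = 1688/2279 = 0.74068.
SE = √(p̂(1−p̂)(1/n₁+1/n₂)) = √(0.74068·0.25932·0.00185038) = √(0.000355412) = 0.01885.
z = (0.75322 − 0.72077)/0.01885 = 0.03245/0.01885 = 1.721.
p-value = P(Z > 1.721) ≈ 0.0426.

z = 1.721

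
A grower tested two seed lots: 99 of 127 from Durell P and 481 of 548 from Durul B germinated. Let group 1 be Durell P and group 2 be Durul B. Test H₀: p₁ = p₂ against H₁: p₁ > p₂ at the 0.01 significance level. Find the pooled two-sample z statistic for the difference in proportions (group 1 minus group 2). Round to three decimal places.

z = -2.868

p̂₁ = 99/127 ≈ 0.779528, p̂₂ = 481/548 ≈ 0.877737.
Pooled p̂ = (99+481)/(127+548) = 580/675 = 0.859259.
SE = √(p̂(1−p̂)(1/n₁+1/n₂)) = √(0.859259·0.140741·0.00969883) = √(0.00117291) = 0.034248.
z = (0.779528 − 0.877737)/0.034248 = -0.098209/0.034248 = -2.868.
p-value = P(Z > -2.868) ≈ 0.9979. With α = 0.01, fail to reject H₀.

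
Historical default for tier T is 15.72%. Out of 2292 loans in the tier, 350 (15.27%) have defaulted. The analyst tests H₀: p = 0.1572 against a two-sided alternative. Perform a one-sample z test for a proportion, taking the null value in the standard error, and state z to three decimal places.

p̂ = 350/2292 = 0.15271.
Under H₀, SE = √(0.1572·0.8428/2292) = √(5.78046e-05) = 0.00760.
z = (0.15271 − 0.1572)/0.00760 = -0.00449/0.00760 = -0.591.
Two-sided p-value ≈ 2·Φ(−0.591) = 0.5544.

z = -0.591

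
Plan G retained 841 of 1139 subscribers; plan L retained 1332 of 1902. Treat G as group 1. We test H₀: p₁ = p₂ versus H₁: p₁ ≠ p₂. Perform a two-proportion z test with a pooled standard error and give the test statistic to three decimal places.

p̂₁ = 841/1139 ≈ 0.73837, p̂₂ = 1332/1902 ≈ 0.70032.
Pooled p̂ = (841+1332)/(1139+1902) = 2173/3041 = 0.71457.
SE = √(0.203961 × 0.00140373) = 0.01692.
z = (0.73837 − 0.70032)/0.01692 = 0.03805/0.01692 = 2.249.
Two-sided p-value ≈ 2·Φ(−2.249) = 0.0245.

z = 2.249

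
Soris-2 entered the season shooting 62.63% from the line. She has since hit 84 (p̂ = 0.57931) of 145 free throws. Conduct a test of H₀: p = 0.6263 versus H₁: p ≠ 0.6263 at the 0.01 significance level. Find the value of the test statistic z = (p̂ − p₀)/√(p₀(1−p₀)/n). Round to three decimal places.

z = -1.170

p̂ = 84/145 = 0.579310.
Under H₀, SE = √(0.6263·0.3737/145) = √(0.00161413) = 0.040176.
z = (0.579310 − 0.6263)/0.040176 = -0.046990/0.040176 = -1.170.
p-value = 2·P(Z > 1.170) ≈ 0.2422, so at α = 0.01 we fail to reject H₀.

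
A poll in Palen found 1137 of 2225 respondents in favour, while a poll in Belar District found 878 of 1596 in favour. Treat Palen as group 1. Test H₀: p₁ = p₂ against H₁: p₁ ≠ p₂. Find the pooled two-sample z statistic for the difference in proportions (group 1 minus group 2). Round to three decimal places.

p̂₁ = 1137/2225 ≈ 0.51101, p̂₂ = 878/1596 ≈ 0.55013.
Pooled p̂ = (1137+878)/(2225+1596) = 2015/3821 = 0.52735.
SE = √(p̂(1−p̂)(1/n₁+1/n₂)) = √(0.52735·0.47265·0.001076) = √(0.000268196) = 0.01638.
z = (0.51101 − 0.55013)/0.01638 = -0.03912/0.01638 = -2.388.
Two-sided p-value ≈ 2·Φ(−2.388) = 0.0169.

z = -2.388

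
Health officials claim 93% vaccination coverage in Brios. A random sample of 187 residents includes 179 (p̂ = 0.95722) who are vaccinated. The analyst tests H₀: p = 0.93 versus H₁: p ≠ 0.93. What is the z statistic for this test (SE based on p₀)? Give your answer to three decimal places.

p̂ = 179/187 ≈ 0.95722.
Under H₀, SE = √(0.93·0.07/187) = √(0.000348128) = 0.01866.
z = (0.95722 − 0.93)/0.01866 = 0.02722/0.01866 = 1.459.
Two-sided p-value ≈ 2·Φ(−1.459) = 0.1446.

z = 1.459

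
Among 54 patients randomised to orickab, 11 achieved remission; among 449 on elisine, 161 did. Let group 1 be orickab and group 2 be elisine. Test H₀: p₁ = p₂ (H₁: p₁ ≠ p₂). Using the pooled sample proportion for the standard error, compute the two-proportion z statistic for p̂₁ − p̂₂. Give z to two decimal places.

p̂₁ = 11/54 ≈ 0.2037, p̂₂ = 161/449 ≈ 0.3586.
Pooled p̂ = (11+161)/(54+449) = 172/503 = 0.3419.
SE = √(0.22502 × 0.0207457) = 0.0683.
z = (0.2037 − 0.3586)/0.0683 = -0.1549/0.0683 = -2.27.

z = -2.27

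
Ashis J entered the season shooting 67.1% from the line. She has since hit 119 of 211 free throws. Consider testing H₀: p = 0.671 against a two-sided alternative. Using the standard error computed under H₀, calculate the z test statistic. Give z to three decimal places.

z = -3.309

p̂ = 119/211 ≈ 0.563981.
SE = √(p₀(1−p₀)/n) = √(0.22076/211) = 0.032346.
z = (0.563981 − 0.671)/0.032346 = -0.107019/0.032346 = -3.309.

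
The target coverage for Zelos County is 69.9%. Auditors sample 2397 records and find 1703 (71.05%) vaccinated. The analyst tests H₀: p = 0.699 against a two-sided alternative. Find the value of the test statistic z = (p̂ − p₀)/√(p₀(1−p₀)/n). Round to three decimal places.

p̂ = 1703/2397 ≈ 0.71047.
Standard error under H₀: √(0.699×0.301/2397) = 0.00937.
z = (0.71047 − 0.699)/0.00937 = 0.01147/0.00937 = 1.224.

z = 1.224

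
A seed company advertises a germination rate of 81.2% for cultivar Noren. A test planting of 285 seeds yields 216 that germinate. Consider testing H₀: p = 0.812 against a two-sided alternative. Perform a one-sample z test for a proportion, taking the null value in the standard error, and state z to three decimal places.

z = -2.338

p̂ = 216/285 = 0.75789.
Standard error under H₀: √(0.812×0.188/285) = 0.02314.
z = (0.75789 − 0.812)/0.02314 = -0.05411/0.02314 = -2.338.
Two-sided p-value ≈ 2·Φ(−2.338) = 0.0194.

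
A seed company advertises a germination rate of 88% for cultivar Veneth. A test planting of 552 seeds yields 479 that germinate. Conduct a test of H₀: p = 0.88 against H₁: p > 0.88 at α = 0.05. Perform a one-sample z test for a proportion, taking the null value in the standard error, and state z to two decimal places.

z = -0.89

p̂ = 479/552 = 0.86775.
Standard error under H₀: √(0.88×0.12/552) = 0.01383.
z = (0.86775 − 0.88)/0.01383 = -0.01225/0.01383 = -0.89.
p-value = P(Z > -0.885) ≈ 0.8120; since p > α = 0.05, fail to reject H₀.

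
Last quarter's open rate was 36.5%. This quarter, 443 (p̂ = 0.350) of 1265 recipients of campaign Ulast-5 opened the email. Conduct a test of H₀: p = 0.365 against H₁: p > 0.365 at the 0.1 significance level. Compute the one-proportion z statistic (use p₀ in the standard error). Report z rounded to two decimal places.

p̂ = 443/1265 = 0.35020.
Under H₀, SE = √(0.365·0.635/1265) = √(0.000183221) = 0.01354.
z = (0.35020 − 0.365)/0.01354 = -0.01480/0.01354 = -1.09.
p-value = P(Z > -1.094) ≈ 0.8629; since p > α = 0.1, fail to reject H₀.

z = -1.09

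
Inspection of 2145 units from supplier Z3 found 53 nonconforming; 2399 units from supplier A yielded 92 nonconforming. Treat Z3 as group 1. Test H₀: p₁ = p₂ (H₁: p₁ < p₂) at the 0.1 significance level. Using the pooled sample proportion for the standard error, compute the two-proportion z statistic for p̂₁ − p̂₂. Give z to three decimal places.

z = -2.612

p̂₁ = 53/2145 = 0.024709, p̂₂ = 92/2399 = 0.038349.
Pooled p̂ = (53+92)/(2145+2399) = 145/4544 = 0.031910.
SE = √(0.0308919 × 0.000883041) = 0.005223.
z = (0.024709 − 0.038349)/0.005223 = -0.013640/0.005223 = -2.612.
p-value = P(Z < -2.612) ≈ 0.0045; since p < α = 0.1, reject H₀.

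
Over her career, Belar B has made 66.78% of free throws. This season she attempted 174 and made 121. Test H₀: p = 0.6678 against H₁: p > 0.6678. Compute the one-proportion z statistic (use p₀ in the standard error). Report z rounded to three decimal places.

p̂ = 121/174 = 0.69540.
SE = √(p₀(1−p₀)/n) = √(0.22184/174) = 0.03571.
z = (0.69540 − 0.6678)/0.03571 = 0.02760/0.03571 = 0.773.
p-value = P(Z > 0.773) ≈ 0.2198.

z = 0.773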